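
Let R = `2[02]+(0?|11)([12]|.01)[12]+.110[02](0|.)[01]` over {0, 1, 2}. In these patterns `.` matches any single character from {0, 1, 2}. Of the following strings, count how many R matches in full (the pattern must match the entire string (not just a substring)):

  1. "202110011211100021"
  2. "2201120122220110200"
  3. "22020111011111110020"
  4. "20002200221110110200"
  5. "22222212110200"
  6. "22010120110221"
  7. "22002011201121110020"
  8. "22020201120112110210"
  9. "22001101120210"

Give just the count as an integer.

1 → no match
2 → match
3 → match
4 → match
5 → match
6 → match
7 → match
8 → match
9 → no match
Total matched: 7

7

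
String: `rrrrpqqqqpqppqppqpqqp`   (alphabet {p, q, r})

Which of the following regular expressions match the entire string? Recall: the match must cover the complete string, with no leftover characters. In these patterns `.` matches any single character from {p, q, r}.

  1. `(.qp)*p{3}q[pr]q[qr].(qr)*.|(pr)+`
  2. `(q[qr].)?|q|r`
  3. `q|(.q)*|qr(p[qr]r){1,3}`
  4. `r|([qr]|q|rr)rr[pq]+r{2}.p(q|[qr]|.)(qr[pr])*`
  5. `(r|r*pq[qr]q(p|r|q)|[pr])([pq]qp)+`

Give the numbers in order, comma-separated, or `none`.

5

1 → no match
2 → no match
3 → no match
4 → no match
5 → match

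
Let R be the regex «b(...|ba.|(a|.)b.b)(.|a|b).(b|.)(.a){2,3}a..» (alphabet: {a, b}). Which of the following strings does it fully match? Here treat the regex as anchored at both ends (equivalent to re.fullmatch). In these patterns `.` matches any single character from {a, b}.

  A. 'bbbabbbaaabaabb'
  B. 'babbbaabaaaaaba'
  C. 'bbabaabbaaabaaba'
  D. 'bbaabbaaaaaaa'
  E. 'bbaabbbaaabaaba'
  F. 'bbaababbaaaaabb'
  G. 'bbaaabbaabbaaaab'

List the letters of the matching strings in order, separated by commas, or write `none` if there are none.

A → match
B → match
C → match
D → no match
E → no match
F → no match
G → no match

A, B, C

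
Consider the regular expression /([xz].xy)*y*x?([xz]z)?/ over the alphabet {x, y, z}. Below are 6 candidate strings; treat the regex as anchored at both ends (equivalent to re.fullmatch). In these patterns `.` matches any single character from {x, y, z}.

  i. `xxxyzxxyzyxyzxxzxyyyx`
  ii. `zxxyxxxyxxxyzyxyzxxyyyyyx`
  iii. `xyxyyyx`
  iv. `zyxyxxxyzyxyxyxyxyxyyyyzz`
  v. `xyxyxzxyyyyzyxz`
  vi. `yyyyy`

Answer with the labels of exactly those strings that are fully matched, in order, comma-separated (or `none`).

i → no match
ii → match
iii → match
iv → match
v → no match
vi → match

ii, iii, iv, vi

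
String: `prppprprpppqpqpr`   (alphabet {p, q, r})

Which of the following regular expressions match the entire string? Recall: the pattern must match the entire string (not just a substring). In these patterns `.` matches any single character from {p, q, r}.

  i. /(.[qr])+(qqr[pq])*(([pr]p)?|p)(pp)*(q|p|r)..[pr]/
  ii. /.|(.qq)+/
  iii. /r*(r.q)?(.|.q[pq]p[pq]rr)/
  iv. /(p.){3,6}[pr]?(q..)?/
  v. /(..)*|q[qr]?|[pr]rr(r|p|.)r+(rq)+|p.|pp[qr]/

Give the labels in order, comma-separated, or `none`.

iv, v

i → no match
ii → no match
iii → no match
iv → match
v → match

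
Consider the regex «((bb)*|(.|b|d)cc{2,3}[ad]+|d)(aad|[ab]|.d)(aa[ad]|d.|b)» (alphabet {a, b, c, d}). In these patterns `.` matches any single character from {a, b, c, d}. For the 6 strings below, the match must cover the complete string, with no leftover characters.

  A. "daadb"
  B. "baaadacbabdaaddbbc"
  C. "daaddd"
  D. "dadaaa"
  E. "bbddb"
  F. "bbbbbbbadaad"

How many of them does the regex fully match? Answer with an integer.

A → match
B → no match
C → match
D → match
E → match
F → no match
Total matched: 4

4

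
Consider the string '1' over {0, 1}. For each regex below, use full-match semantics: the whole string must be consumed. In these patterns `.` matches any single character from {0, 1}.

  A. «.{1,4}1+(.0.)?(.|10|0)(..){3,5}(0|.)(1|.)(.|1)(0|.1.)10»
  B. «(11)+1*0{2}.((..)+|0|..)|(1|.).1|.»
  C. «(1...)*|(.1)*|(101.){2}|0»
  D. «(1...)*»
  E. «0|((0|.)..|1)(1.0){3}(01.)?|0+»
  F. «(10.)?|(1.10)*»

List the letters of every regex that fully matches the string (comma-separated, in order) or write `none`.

A → no match — must end with '10'
B → match
C → no match
D → no match
E → no match
F → no match

B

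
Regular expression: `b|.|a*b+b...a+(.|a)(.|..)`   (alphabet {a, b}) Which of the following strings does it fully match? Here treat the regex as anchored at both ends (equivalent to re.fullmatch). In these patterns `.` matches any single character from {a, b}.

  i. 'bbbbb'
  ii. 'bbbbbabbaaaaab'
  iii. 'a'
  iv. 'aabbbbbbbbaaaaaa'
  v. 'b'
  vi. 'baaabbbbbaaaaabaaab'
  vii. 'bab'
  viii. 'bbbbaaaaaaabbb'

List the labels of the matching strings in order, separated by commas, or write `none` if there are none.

i → no match
ii → match
iii → match
iv → match
v → match
vi → no match
vii → no match
viii → match

ii, iii, iv, v, viii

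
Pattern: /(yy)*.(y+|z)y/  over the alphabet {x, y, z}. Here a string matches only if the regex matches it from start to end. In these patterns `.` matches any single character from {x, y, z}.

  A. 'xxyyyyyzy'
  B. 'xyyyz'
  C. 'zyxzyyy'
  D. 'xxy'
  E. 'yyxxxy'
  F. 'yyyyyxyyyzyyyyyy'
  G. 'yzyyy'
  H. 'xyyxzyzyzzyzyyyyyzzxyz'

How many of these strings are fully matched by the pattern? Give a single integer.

A. 'xxyyyyyzy' → no match
B. 'xyyyz' → no match — must end with 'y'
C. 'zyxzyyy' → no match
D. 'xxy' → no match
E. 'yyxxxy' → no match
F → no match
G. 'yzyyy' → no match
H → no match — must end with 'y'
Total matched: 0

0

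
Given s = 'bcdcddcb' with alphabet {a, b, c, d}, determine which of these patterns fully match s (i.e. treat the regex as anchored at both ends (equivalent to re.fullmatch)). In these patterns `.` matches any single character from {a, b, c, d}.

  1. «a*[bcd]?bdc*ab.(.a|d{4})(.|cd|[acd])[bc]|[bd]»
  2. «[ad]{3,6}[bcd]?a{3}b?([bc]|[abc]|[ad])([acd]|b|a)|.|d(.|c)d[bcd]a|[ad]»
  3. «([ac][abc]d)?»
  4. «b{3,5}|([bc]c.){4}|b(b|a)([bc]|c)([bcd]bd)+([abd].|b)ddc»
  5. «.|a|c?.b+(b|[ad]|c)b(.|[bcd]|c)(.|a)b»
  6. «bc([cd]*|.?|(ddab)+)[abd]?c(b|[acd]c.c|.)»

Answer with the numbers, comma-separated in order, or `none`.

6

1 → no match
2 → no match
3 → no match
4 → no match
5 → no match
6 → match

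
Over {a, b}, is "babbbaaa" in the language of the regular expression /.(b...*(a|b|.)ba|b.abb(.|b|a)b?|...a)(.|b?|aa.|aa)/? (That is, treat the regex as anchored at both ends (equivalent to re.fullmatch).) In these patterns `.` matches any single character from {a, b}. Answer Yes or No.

No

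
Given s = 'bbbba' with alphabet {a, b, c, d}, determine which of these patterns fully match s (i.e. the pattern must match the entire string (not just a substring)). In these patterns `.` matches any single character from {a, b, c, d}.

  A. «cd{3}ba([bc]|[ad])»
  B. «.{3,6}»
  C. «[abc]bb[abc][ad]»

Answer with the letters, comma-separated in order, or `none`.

A → no match — must start with 'cd'
B → match
C → match

B, C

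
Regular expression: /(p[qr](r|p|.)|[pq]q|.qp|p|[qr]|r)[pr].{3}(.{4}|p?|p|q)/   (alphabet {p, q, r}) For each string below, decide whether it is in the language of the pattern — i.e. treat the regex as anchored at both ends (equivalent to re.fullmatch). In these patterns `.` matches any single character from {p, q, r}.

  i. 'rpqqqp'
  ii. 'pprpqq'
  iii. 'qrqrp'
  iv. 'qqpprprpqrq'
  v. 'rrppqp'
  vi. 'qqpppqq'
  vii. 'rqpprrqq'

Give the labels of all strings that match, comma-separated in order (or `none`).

i → match
ii → match
iii → match
iv → match
v → match
vi → match
vii → match

i, ii, iii, iv, v, vi, vii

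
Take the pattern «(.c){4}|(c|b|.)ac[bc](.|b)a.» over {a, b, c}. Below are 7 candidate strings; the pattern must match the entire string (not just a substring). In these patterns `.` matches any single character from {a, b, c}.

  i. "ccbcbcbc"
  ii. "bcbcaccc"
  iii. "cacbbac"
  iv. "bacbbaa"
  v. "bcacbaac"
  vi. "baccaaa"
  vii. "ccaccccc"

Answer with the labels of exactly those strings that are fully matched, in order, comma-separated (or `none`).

i → match
ii → match
iii → match
iv → match
v → no match
vi → match
vii → match

i, ii, iii, iv, vi, vii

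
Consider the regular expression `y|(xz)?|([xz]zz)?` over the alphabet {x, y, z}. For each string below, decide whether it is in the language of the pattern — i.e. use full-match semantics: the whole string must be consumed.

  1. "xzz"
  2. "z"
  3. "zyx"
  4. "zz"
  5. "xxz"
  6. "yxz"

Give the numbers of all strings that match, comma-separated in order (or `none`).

1. "xzz" → match
2. "z" → no match
3. "zyx" → no match
4. "zz" → no match
5. "xxz" → no match
6. "yxz" → no match

1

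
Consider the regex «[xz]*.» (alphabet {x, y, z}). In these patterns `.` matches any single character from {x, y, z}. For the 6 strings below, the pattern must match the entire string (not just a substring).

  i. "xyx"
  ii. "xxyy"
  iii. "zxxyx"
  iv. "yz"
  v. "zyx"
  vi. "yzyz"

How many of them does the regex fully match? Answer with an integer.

0

i → no match
ii → no match
iii → no match
iv → no match
v → no match
vi → no match
Total matched: 0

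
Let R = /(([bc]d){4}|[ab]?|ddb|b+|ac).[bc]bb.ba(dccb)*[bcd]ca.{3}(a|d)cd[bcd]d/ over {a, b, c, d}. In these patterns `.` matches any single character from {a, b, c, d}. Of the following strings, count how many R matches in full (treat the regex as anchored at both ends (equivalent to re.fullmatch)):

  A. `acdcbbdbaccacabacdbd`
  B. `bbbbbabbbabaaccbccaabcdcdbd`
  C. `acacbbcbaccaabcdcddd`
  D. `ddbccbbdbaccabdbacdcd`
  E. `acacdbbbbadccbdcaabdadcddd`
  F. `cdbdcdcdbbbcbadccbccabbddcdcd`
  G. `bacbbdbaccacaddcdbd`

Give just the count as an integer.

4

A → match
B → no match
C → match
D → match
E → no match
F → no match
G → match
Total matched: 4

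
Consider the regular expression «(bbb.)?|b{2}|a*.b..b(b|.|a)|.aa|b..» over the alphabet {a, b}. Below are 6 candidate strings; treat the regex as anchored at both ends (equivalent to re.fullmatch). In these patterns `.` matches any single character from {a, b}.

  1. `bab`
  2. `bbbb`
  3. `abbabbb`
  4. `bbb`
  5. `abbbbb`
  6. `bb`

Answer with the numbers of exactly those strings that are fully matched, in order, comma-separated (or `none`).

1 → match
2 → match
3 → match
4 → match
5 → match
6 → match

1, 2, 3, 4, 5, 6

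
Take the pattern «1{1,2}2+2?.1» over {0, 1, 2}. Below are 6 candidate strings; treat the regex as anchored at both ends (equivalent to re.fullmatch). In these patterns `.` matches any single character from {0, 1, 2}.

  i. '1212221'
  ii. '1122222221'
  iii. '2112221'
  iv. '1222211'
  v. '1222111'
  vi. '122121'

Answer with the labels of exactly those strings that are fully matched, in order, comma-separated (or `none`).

i → no match
ii → match
iii → no match — must start with '1'
iv → match
v → no match
vi → no match

ii, iv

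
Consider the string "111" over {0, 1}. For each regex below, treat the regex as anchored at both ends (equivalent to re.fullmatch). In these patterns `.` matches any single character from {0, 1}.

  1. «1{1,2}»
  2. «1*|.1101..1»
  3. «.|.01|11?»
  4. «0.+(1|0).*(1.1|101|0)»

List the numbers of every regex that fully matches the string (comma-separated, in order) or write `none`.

2

1 → no match
2 → match
3 → no match
4 → no match — must start with "0"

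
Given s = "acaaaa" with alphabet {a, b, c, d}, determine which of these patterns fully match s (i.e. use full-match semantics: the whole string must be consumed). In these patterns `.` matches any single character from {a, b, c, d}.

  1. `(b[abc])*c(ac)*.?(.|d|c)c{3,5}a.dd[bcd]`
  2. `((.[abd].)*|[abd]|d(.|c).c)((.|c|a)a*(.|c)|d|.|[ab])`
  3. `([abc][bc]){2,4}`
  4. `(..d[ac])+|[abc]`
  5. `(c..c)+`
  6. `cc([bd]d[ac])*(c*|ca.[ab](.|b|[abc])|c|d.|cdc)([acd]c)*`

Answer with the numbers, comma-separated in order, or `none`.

2

1 → no match
2 → match
3 → no match
4 → no match
5 → no match — must start with "c"
6 → no match — must start with "cc"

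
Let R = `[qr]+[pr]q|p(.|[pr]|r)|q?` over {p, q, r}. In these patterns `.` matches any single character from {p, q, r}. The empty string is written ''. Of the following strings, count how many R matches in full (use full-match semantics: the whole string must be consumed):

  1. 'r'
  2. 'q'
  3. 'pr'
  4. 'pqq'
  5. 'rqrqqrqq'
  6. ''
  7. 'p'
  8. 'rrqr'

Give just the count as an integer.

3

1 → no match
2 → match
3 → match
4 → no match
5 → no match
6 → match
7 → no match
8 → no match
Total matched: 3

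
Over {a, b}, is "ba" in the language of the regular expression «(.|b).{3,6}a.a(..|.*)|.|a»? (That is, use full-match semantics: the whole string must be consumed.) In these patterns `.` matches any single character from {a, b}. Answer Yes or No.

No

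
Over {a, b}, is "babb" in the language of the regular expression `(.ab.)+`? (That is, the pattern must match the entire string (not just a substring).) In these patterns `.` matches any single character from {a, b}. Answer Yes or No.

Yes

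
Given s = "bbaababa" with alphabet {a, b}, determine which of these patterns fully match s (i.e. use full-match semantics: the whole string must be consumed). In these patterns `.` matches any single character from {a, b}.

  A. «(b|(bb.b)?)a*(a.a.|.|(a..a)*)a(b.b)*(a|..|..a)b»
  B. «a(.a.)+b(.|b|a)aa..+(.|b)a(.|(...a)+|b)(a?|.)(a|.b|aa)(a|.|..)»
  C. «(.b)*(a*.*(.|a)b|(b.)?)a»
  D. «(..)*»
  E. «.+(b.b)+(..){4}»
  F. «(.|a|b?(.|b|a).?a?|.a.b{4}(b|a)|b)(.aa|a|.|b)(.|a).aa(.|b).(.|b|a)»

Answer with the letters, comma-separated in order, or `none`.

A → no match — must end with "b"
B → no match — must start with "a"
C → match
D → match
E → no match
F → no match

C, D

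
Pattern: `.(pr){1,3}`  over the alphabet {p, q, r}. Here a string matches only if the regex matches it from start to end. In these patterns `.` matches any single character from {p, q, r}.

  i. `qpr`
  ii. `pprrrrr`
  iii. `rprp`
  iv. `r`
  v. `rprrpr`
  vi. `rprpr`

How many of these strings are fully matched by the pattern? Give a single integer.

2

i → match
ii → no match — must end with `pr`
iii → no match — must end with `pr`
iv → no match — must end with `pr`
v → no match
vi → match
Total matched: 2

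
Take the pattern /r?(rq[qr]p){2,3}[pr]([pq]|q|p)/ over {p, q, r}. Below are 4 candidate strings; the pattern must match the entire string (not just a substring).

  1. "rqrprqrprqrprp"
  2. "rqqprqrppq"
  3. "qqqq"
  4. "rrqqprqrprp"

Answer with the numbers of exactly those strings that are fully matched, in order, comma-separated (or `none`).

1, 2, 4

1 → match
2. "rqqprqrppq" → match
3. "qqqq" → no match
4. "rrqqprqrprp" → match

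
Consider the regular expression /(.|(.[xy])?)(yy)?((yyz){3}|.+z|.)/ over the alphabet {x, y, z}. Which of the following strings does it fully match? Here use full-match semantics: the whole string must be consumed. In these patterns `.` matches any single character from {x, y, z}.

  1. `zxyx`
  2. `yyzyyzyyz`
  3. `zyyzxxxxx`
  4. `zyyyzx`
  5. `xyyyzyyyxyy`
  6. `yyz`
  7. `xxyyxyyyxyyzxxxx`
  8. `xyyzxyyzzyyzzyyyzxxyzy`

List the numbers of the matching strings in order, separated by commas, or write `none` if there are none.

1 → no match
2 → match
3 → no match
4 → no match
5 → no match
6 → match
7 → no match
8 → no match

2, 6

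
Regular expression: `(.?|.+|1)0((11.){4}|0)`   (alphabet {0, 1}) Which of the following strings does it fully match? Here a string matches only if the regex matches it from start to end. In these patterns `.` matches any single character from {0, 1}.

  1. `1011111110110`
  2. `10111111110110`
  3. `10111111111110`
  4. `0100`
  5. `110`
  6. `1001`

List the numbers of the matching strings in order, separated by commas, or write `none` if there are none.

1 → no match
2 → match
3 → match
4 → match
5 → no match
6 → no match

2, 3, 4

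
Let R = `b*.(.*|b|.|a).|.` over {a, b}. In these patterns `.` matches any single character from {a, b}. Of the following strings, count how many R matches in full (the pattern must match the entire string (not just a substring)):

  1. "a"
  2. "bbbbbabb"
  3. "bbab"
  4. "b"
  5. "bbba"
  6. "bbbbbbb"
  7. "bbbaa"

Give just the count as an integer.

7

1 → match
2 → match
3 → match
4 → match
5 → match
6 → match
7 → match
Total matched: 7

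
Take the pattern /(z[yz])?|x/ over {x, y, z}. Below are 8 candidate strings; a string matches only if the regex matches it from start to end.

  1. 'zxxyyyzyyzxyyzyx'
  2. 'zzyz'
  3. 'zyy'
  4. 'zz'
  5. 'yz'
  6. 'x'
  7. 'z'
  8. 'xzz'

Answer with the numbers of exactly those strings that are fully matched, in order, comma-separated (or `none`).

1 → no match
2 → no match
3 → no match
4 → match
5 → no match
6 → match
7 → no match
8 → no match

4, 6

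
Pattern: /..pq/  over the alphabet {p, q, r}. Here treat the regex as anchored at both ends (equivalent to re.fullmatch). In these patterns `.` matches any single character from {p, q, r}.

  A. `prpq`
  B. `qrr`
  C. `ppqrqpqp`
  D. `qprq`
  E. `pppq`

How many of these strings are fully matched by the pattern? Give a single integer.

A → match
B → no match — must end with `pq`
C → no match — must end with `pq`
D → no match — must end with `pq`
E → match
Total matched: 2

2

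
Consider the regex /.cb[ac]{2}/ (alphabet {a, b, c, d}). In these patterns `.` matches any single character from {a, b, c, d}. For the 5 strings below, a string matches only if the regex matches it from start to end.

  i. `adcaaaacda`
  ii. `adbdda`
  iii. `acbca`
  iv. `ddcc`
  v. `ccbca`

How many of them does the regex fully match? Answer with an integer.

2

i. `adcaaaacda` → no match
ii. `adbdda` → no match
iii. `acbca` → match
iv. `ddcc` → no match
v. `ccbca` → match
Total matched: 2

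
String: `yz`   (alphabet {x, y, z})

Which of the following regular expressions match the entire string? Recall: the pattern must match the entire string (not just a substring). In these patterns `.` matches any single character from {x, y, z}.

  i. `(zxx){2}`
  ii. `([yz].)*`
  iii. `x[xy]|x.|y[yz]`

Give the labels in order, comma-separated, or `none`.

i → no match — must start with `zxx`
ii → match
iii → match

ii, iii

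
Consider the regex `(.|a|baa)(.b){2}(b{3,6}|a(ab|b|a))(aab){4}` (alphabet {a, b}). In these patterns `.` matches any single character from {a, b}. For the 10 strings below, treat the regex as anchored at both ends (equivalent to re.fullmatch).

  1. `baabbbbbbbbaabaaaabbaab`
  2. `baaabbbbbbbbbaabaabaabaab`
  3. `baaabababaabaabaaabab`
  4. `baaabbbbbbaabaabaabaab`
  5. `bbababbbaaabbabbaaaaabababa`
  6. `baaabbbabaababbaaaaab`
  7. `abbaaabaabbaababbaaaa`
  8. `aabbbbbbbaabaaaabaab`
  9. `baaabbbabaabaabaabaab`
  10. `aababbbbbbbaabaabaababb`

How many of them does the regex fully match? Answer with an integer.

1 → no match
2 → match
3 → no match — must end with `aab`
4 → match
5 → no match — must end with `aab`
6 → no match
7 → no match — must end with `aab`
8 → no match
9 → match
10 → no match — must end with `aab`
Total matched: 3

3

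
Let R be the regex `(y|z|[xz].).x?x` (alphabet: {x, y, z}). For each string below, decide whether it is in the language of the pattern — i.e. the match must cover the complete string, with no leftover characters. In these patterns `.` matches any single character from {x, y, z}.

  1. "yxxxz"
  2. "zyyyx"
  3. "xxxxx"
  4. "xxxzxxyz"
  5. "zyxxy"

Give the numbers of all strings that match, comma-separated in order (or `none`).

1 → no match — must end with "x"
2 → no match
3 → match
4 → no match — must end with "x"
5 → no match — must end with "x"

3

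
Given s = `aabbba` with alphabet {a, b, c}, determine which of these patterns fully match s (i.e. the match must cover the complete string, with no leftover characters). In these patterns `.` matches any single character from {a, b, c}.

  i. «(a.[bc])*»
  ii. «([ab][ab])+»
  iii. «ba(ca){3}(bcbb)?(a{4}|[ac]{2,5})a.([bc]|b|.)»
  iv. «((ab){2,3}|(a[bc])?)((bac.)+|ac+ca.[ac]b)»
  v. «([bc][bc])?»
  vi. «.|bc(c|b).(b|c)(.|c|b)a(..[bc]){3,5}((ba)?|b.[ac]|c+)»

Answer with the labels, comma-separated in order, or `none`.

ii

i → no match
ii → match
iii → no match — must start with `baca`
iv → no match
v → no match
vi → no match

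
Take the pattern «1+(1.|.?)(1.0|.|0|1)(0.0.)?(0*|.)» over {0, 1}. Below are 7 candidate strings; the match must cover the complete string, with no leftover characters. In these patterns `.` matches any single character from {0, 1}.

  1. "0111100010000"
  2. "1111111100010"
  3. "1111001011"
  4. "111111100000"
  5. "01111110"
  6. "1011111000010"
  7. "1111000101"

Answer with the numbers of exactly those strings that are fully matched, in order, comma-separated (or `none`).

2, 3, 4, 7

1 → no match — must start with "1"
2 → match
3 → match
4 → match
5 → no match — must start with "1"
6 → no match
7 → match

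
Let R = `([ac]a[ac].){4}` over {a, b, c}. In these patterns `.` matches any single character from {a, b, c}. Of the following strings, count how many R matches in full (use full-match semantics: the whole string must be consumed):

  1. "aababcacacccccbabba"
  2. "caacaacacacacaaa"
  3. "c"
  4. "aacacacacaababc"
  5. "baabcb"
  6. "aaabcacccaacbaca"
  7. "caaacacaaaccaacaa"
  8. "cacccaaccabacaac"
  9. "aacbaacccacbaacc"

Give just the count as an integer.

2

1 → no match
2 → match
3 → no match
4 → no match
5 → no match
6 → no match
7 → no match
8 → no match
9 → match
Total matched: 2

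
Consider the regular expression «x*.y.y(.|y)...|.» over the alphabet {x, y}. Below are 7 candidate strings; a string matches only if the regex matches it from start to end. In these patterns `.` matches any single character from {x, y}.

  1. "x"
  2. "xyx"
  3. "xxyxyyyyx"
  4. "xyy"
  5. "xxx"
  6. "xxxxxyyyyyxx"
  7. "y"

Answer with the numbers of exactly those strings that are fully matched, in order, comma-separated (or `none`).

1 → match
2 → no match
3 → match
4 → no match
5 → no match
6 → match
7 → match

1, 3, 6, 7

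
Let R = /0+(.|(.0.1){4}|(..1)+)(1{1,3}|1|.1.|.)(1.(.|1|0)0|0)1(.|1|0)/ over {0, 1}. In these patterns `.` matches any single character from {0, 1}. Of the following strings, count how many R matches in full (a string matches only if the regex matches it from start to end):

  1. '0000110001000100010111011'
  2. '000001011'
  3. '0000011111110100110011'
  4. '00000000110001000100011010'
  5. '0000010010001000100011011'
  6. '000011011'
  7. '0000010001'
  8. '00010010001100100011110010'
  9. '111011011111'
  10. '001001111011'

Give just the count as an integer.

6

1 → match
2 → match
3 → no match
4 → match
5 → match
6 → match
7 → no match
8 → match
9 → no match — must start with '0'
10 → no match
Total matched: 6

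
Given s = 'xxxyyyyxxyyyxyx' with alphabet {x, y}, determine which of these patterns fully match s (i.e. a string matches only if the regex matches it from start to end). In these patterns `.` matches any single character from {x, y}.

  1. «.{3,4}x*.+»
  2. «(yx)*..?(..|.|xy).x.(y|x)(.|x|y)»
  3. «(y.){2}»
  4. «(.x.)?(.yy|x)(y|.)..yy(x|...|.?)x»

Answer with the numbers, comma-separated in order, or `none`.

1 → match
2 → no match
3 → no match — must start with 'y'
4 → match

1, 4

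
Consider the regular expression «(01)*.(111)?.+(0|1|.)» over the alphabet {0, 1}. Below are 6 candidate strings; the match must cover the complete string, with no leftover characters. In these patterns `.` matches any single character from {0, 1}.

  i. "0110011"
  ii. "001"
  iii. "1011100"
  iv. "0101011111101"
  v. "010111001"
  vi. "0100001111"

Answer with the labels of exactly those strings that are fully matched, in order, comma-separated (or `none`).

i, ii, iii, iv, v, vi

i → match
ii → match
iii → match
iv → match
v → match
vi → match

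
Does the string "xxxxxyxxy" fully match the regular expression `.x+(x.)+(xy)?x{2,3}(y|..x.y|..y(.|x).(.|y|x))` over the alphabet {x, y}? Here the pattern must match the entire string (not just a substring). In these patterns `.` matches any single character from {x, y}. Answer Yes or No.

Yes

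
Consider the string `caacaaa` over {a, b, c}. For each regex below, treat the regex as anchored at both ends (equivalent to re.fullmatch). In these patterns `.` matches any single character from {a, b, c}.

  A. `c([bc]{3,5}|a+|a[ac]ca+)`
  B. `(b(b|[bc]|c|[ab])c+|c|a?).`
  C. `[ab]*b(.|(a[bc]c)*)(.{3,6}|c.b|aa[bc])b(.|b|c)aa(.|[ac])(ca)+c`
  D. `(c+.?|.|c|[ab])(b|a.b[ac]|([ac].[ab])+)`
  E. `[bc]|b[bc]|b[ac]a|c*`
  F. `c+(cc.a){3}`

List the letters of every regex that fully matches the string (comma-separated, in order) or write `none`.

A

A → match
B → no match
C → no match — must end with `cac`
D → no match
E → no match
F → no match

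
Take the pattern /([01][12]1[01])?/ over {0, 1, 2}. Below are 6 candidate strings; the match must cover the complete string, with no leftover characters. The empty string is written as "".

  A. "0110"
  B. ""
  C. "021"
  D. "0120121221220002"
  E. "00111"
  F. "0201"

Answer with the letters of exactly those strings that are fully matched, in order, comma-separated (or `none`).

A → match
B → match
C → no match
D → no match
E → no match
F → no match

A, B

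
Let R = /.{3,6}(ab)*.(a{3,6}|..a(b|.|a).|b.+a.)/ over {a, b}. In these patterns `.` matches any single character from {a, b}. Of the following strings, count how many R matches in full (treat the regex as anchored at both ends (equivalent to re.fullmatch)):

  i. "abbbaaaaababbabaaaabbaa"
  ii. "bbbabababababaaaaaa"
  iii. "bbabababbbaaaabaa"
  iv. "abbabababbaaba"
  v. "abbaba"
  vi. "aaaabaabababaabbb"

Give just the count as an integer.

2

i → no match
ii → match
iii → match
iv → no match
v → no match
vi → no match
Total matched: 2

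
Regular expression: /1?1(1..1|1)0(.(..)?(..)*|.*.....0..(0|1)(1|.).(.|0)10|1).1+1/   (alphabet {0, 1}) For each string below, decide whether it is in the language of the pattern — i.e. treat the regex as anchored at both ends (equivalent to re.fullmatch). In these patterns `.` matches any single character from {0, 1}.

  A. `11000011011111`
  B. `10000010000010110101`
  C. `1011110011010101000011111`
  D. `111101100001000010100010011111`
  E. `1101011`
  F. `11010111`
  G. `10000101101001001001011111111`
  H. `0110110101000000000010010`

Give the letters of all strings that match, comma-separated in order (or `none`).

A, E, F

A → match
B → no match — must end with `11`
C → no match
D → no match
E → match
F → match
G → no match
H → no match — must end with `11`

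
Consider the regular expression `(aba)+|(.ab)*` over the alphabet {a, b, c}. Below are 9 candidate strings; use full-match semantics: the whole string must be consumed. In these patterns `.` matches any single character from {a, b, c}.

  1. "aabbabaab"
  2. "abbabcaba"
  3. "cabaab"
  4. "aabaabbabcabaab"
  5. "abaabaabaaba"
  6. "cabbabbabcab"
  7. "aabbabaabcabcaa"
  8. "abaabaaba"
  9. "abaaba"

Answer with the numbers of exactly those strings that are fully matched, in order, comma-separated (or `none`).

1, 3, 4, 5, 6, 8, 9

1. "aabbabaab" → match
2. "abbabcaba" → no match
3. "cabaab" → match
4 → match
5. "abaabaabaaba" → match
6. "cabbabbabcab" → match
7 → no match
8. "abaabaaba" → match
9. "abaaba" → match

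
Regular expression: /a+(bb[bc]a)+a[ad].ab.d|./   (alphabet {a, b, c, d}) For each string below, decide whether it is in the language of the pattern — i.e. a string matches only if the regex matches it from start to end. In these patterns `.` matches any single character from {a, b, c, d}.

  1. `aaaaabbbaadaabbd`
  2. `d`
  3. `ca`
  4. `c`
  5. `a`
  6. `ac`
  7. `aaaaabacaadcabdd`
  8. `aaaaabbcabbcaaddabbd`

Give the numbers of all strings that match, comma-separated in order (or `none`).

1 → match
2 → match
3 → no match
4 → match
5 → match
6 → no match
7 → no match
8 → match

1, 2, 4, 5, 8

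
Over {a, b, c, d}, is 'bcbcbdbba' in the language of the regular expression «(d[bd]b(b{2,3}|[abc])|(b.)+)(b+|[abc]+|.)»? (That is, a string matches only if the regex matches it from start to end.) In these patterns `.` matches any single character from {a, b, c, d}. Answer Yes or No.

Yes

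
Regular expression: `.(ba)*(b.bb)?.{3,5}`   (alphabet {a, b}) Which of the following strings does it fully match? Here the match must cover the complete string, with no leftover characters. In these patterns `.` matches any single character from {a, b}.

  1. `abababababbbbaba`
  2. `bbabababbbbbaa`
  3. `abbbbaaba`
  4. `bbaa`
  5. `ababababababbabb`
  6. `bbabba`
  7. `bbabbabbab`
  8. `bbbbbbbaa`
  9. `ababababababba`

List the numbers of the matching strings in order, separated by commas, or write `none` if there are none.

1 → match
2 → match
3. `abbbbaaba` → match
4. `bbaa` → match
5 → match
6. `bbabba` → match
7. `bbabbabbab` → match
8. `bbbbbbbaa` → match
9 → match

1, 2, 3, 4, 5, 6, 7, 8, 9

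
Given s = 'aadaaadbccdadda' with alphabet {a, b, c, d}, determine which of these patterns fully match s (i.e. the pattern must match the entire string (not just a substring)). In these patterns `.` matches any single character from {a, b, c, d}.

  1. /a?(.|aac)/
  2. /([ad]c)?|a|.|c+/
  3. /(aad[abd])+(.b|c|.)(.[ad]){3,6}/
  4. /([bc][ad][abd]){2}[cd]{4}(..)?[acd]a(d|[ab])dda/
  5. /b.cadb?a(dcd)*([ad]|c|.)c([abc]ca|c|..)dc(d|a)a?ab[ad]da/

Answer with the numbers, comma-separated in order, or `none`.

3

1 → no match
2 → no match
3 → match
4 → no match
5 → no match — must start with 'b'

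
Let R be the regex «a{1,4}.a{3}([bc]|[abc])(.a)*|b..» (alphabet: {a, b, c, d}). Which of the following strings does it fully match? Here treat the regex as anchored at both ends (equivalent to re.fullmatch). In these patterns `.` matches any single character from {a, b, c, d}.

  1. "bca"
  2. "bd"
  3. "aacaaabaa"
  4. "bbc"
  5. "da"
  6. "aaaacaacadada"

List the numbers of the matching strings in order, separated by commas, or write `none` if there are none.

1, 3, 4

1 → match
2 → no match
3 → match
4 → match
5 → no match
6 → no match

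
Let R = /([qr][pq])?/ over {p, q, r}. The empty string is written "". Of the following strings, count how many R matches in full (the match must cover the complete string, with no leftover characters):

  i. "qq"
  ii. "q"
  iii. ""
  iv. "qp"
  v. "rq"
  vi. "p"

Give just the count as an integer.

4

i → match
ii → no match
iii → match
iv → match
v → match
vi → no match
Total matched: 4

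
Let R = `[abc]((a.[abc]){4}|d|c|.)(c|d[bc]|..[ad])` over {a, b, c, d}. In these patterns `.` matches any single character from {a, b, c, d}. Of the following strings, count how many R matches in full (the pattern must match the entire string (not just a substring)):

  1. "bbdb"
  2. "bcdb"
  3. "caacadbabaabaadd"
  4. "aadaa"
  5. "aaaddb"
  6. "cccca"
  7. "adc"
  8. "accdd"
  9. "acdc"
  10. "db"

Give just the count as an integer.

8

1 → match
2 → match
3 → match
4 → match
5 → no match
6 → match
7 → match
8 → match
9 → match
10 → no match
Total matched: 8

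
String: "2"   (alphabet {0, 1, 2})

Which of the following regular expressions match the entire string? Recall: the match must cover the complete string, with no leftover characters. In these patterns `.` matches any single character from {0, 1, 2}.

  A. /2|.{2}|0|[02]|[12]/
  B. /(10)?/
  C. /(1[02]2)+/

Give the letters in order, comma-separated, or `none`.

A → match
B → no match
C → no match — must start with "1"

A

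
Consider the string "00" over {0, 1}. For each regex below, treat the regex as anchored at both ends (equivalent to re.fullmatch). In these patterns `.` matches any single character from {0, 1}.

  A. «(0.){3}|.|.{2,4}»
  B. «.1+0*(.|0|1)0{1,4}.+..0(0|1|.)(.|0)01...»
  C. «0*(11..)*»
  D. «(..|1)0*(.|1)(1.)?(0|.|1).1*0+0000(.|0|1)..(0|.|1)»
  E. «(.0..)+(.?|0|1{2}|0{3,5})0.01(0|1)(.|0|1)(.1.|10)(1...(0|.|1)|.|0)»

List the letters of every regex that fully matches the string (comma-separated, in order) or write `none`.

A, C

A → match
B → no match
C → match
D → no match
E → no match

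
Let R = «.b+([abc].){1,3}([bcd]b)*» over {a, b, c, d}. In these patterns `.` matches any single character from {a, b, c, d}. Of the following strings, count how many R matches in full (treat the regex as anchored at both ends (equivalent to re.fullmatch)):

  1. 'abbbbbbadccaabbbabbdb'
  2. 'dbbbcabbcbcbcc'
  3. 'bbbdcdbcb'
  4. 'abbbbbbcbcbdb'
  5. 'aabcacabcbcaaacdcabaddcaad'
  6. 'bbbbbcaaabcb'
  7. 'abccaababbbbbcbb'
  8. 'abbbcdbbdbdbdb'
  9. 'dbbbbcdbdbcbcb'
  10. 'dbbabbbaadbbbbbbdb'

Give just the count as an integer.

4

1 → no match
2 → no match
3 → no match
4 → match
5 → no match
6 → match
7 → no match
8 → match
9 → match
10 → no match
Total matched: 4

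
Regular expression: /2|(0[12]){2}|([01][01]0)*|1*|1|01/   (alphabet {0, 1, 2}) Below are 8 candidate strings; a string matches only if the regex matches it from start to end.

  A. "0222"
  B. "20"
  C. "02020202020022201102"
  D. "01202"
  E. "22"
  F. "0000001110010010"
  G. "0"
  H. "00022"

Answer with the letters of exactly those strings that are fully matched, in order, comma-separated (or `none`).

none

A → no match
B → no match
C → no match
D → no match
E → no match
F → no match
G → no match
H → no match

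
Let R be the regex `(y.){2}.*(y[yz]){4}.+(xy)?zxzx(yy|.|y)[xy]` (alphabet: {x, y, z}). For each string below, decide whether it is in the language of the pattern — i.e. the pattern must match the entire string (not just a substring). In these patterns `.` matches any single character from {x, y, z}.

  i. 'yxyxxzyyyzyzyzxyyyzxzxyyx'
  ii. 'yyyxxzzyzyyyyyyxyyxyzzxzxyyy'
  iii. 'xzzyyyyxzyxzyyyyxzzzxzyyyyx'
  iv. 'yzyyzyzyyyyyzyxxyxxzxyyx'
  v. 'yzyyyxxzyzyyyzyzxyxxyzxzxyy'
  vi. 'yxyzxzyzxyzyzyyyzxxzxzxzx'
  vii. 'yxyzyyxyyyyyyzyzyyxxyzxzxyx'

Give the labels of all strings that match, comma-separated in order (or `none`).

i → match
ii → match
iii → no match — must start with 'y'
iv → no match
v → match
vi → match
vii → match

i, ii, v, vi, vii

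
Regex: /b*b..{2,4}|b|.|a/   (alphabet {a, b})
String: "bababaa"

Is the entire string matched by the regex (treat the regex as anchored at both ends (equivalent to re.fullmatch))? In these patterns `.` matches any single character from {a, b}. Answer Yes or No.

No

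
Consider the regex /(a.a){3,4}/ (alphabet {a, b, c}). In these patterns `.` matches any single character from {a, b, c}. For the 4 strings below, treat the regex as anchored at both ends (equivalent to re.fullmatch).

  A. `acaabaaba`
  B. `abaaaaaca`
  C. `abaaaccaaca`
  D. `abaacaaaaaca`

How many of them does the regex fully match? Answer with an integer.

A → match
B → match
C → no match
D → match
Total matched: 3

3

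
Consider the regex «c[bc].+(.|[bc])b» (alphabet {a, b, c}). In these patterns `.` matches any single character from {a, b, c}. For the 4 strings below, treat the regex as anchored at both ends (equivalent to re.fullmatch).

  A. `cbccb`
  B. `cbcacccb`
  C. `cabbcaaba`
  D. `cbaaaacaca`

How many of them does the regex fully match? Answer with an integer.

A → match
B → match
C → no match — must end with `b`
D → no match — must end with `b`
Total matched: 2

2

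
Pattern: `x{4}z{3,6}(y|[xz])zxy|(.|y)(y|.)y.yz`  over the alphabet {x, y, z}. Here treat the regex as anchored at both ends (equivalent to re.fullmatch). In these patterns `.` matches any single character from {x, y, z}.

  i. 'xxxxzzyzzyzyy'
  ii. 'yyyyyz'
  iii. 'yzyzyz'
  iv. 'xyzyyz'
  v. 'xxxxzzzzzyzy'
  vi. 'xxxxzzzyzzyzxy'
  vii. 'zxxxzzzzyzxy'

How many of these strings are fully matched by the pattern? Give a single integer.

2

i → no match
ii → match
iii → match
iv → no match
v → no match
vi → no match
vii → no match
Total matched: 2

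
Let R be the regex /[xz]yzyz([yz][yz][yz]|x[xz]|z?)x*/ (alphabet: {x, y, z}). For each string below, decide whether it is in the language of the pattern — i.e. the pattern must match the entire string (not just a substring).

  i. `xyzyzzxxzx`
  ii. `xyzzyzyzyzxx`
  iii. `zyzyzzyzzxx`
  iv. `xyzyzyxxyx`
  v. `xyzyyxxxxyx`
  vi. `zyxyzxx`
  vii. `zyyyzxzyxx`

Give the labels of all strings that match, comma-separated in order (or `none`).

i → no match
ii → no match
iii → no match
iv → no match
v → no match
vi → no match
vii → no match

none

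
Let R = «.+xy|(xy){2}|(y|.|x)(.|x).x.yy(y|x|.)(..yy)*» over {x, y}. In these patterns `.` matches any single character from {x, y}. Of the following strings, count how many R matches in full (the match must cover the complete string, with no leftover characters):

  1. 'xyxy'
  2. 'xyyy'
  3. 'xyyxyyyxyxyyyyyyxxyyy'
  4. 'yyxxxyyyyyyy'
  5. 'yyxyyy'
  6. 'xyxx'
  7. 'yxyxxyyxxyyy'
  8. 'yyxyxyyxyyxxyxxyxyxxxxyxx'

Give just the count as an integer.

1 → match
2 → no match
3 → no match
4 → match
5 → no match
6 → no match
7 → match
8 → no match
Total matched: 3

3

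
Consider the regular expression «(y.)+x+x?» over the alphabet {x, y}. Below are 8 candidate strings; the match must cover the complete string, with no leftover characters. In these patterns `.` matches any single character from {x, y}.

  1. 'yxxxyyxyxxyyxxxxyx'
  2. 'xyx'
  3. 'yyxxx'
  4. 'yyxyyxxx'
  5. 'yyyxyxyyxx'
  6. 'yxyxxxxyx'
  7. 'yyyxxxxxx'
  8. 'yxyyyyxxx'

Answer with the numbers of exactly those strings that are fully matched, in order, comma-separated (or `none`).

1 → no match
2 → no match — must start with 'y'
3 → match
4 → no match
5 → match
6 → no match
7 → match
8 → match

3, 5, 7, 8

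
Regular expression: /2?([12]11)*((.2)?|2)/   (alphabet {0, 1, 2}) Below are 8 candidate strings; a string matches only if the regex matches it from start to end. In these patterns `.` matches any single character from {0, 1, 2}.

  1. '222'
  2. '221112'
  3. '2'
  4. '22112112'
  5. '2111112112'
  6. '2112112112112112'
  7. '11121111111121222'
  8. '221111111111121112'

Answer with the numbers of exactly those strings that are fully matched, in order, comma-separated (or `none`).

1 → match
2 → match
3 → match
4 → match
5 → match
6 → match
7 → no match
8 → match

1, 2, 3, 4, 5, 6, 8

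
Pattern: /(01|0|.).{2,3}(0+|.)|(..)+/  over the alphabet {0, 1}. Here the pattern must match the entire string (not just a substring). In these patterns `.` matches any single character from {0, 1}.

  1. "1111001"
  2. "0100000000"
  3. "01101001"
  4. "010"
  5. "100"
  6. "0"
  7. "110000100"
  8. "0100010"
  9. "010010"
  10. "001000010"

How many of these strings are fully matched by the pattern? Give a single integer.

3

1 → no match
2 → match
3 → match
4 → no match
5 → no match
6 → no match
7 → no match
8 → no match
9 → match
10 → no match
Total matched: 3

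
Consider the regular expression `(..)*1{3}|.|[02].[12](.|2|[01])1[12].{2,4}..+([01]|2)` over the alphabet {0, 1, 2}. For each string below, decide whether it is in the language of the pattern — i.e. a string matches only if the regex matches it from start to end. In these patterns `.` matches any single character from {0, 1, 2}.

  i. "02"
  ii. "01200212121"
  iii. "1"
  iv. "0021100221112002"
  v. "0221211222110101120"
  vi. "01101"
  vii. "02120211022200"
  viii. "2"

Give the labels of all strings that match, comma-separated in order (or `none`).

iii, viii

i → no match
ii → no match
iii → match
iv → no match
v → no match
vi → no match
vii → no match
viii → match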